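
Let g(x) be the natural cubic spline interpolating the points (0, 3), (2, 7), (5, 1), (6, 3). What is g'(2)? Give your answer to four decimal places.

-0.4789

Let m_i = g''(x_i). Step sizes h_i = 2, 3, 1; slopes of the chords Δ_i = (y_(i+1) - y_i)/h_i = 2, -2, 2.
  2·m_0 + 10·m_1 + 3·m_2 = 6(Δ_1 - Δ_0) = -24
  3·m_1 + 8·m_2 + 1·m_3 = 6(Δ_2 - Δ_1) = 24
Natural end conditions: m_0 = m_3 = 0.
Hence m_0 = 0, m_1 = -264/71, m_2 = 312/71, m_3 = 0.
On [2, 5], g'(x) = b_1 + 2c_1·(x - 2) + 3d_1·(x - 2)² with b_1 = Δ_1 - h_1(2m_1 + m_2)/6 = -34/71, c_1 = m_1/2 = -132/71, d_1 = (m_2 - m_1)/(6h_1) = 32/71. So g'(2) = -34/71.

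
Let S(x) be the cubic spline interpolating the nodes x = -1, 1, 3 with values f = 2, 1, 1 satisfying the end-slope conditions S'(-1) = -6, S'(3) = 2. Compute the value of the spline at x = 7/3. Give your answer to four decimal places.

0.5000

With m_i denoting the second derivative at x_i, h_i = 2, 2, and Δ_i = (y_(i+1) − y_i)/h_i = -1/2, 0:
  2·m_0 + 8·m_1 + 2·m_2 = 6(Δ_1 - Δ_0) = 3
Clamped end conditions give two more equations: 2h_0·m_0 + h_0·m_1 = 6(Δ_0 - S'(-1)) = 33 and h_1·m_1 + 2h_1·m_2 = 6(S'(3) - Δ_1) = 12.
Solving: m_0 = 79/8, m_1 = -13/4, m_2 = 37/8.
On [1, 3], S(x) = 1 + 5/8·(x - 1) - 13/8·(x - 1)² + 21/32·(x - 1)³.
With (x - 1) = 4/3: S(7/3) = 1/2.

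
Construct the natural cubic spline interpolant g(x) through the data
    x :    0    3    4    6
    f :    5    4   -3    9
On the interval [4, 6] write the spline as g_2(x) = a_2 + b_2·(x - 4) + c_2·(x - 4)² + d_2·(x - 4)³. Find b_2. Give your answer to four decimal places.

-3.4184

Put M_i = g'' at the i-th knot. Here h = (3, 1, 2) and Δ = (-1/3, -7, 6), so the interior equations h_(i-1)·M_(i-1) + 2(h_(i-1)+h_i)·M_i + h_i·M_(i+1) = 6(Δ_i − Δ_(i-1)) read
  3·M_0 + 8·M_1 + 1·M_2 = 6(Δ_1 - Δ_0) = -40
  1·M_1 + 6·M_2 + 2·M_3 = 6(Δ_2 - Δ_1) = 78
Natural end conditions: M_0 = M_3 = 0.
Solving: M_0 = 0, M_1 = -318/47, M_2 = 664/47, M_3 = 0.
On [4, 6], with g_2(x) = a_2 + b_2·(x - 4) + c_2·(x - 4)² + d_2·(x - 4)³: c_2 = M_2/2 = 332/47, d_2 = (M_3 - M_2)/(6h_2) = -166/141, b_2 = Δ_2 - h_2(2M_2 + M_3)/6 = -482/141.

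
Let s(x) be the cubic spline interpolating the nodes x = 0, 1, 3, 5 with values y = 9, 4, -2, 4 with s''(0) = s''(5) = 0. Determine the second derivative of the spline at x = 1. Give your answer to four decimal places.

0.5455

Put M_i = s'' at the i-th knot. Here h = (1, 2, 2) and Δ = (-5, -3, 3), so the interior equations h_(i-1)·M_(i-1) + 2(h_(i-1)+h_i)·M_i + h_i·M_(i+1) = 6(Δ_i − Δ_(i-1)) read
  1·M_0 + 6·M_1 + 2·M_2 = 6(Δ_1 - Δ_0) = 12
  2·M_1 + 8·M_2 + 2·M_3 = 6(Δ_2 - Δ_1) = 36
Natural end conditions: M_0 = M_3 = 0.
Solving: M_0 = 0, M_1 = 6/11, M_2 = 48/11, M_3 = 0.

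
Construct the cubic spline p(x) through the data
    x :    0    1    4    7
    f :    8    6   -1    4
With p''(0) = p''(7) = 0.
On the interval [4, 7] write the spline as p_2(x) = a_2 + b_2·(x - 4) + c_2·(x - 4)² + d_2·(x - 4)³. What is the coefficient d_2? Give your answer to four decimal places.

Let M_i = p''(x_i). Step sizes h_i = 1, 3, 3; slopes of the chords Δ_i = (y_(i+1) - y_i)/h_i = -2, -7/3, 5/3.
  1·M_0 + 8·M_1 + 3·M_2 = 6(Δ_1 - Δ_0) = -2
  3·M_1 + 12·M_2 + 3·M_3 = 6(Δ_2 - Δ_1) = 24
Natural end conditions: M_0 = M_3 = 0.
Solving: M_0 = 0, M_1 = -32/29, M_2 = 66/29, M_3 = 0.
On [4, 7], with p_2(x) = a_2 + b_2·(x - 4) + c_2·(x - 4)² + d_2·(x - 4)³: c_2 = M_2/2 = 33/29, d_2 = (M_3 - M_2)/(6h_2) = -11/87, b_2 = Δ_2 - h_2(2M_2 + M_3)/6 = -53/87.

-0.1264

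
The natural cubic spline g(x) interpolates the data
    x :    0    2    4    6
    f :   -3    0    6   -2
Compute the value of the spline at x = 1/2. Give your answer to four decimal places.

-2.6563

Put σ_i = g'' at the i-th knot. Here h = (2, 2, 2) and Δ = (3/2, 3, -4), so the interior equations h_(i-1)·σ_(i-1) + 2(h_(i-1)+h_i)·σ_i + h_i·σ_(i+1) = 6(Δ_i − Δ_(i-1)) read
  2·σ_0 + 8·σ_1 + 2·σ_2 = 6(Δ_1 - Δ_0) = 9
  2·σ_1 + 8·σ_2 + 2·σ_3 = 6(Δ_2 - Δ_1) = -42
Natural end conditions: σ_0 = σ_3 = 0.
Forward elimination and back-substitution give σ_0 = 0, σ_1 = 13/5, σ_2 = -59/10, σ_3 = 0.
On [0, 2], g(x) = -3 + 19/30·x + 0·x² + 13/60·x³.
With x = 1/2: g(1/2) = -85/32.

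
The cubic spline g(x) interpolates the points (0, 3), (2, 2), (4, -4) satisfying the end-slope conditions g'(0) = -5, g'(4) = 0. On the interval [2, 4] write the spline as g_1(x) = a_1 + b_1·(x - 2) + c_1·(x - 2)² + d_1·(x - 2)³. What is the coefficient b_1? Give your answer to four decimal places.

Let M_i = g''(x_i). Step sizes h_i = 2, 2; slopes of the chords Δ_i = (y_(i+1) - y_i)/h_i = -1/2, -3.
  2·M_0 + 8·M_1 + 2·M_2 = 6(Δ_1 - Δ_0) = -15
Clamped end conditions give two more equations: 2h_0·M_0 + h_0·M_1 = 6(Δ_0 - g'(0)) = 27 and h_1·M_1 + 2h_1·M_2 = 6(g'(4) - Δ_1) = 18.
Forward elimination and back-substitution give M_0 = 79/8, M_1 = -25/4, M_2 = 61/8.
On [2, 4], with g_1(x) = a_1 + b_1·(x - 2) + c_1·(x - 2)² + d_1·(x - 2)³: c_1 = M_1/2 = -25/8, d_1 = (M_2 - M_1)/(6h_1) = 37/32, b_1 = Δ_1 - h_1(2M_1 + M_2)/6 = -11/8.

-1.3750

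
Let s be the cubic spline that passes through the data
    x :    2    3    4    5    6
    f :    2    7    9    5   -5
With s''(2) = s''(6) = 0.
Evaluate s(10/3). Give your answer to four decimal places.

8.1627

With M_i denoting the second derivative at x_i, h_i = 1, 1, 1, 1, and Δ_i = (y_(i+1) − y_i)/h_i = 5, 2, -4, -10:
  1·M_0 + 4·M_1 + 1·M_2 = 6(Δ_1 - Δ_0) = -18
  1·M_1 + 4·M_2 + 1·M_3 = 6(Δ_2 - Δ_1) = -36
  1·M_2 + 4·M_3 + 1·M_4 = 6(Δ_3 - Δ_2) = -36
Natural end conditions: M_0 = M_4 = 0.
Solving: M_0 = 0, M_1 = -81/28, M_2 = -45/7, M_3 = -207/28, M_4 = 0.
On [3, 4], s(x) = 7 + 113/28·(x - 3) - 81/56·(x - 3)² - 33/56·(x - 3)³.
With (x - 3) = 1/3: s(10/3) = 2057/252.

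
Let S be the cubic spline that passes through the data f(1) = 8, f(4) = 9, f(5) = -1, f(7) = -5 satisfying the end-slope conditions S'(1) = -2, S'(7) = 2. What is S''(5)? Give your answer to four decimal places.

9.6190

Let M_i = S''(x_i). Step sizes h_i = 3, 1, 2; slopes of the chords Δ_i = (y_(i+1) - y_i)/h_i = 1/3, -10, -2.
  3·M_0 + 8·M_1 + 1·M_2 = 6(Δ_1 - Δ_0) = -62
  1·M_1 + 6·M_2 + 2·M_3 = 6(Δ_2 - Δ_1) = 48
Clamped end conditions give two more equations: 2h_0·M_0 + h_0·M_1 = 6(Δ_0 - S'(1)) = 14 and h_2·M_2 + 2h_2·M_3 = 6(S'(7) - Δ_2) = 24.
Solving: M_0 = 176/21, M_1 = -254/21, M_2 = 202/21, M_3 = 25/21.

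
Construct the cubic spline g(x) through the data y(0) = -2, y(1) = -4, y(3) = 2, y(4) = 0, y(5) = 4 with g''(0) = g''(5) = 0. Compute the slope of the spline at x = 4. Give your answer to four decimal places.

0.1967

Put M_i = g'' at the i-th knot. Here h = (1, 2, 1, 1) and Δ = (-2, 3, -2, 4), so the interior equations h_(i-1)·M_(i-1) + 2(h_(i-1)+h_i)·M_i + h_i·M_(i+1) = 6(Δ_i − Δ_(i-1)) read
  1·M_0 + 6·M_1 + 2·M_2 = 6(Δ_1 - Δ_0) = 30
  2·M_1 + 6·M_2 + 1·M_3 = 6(Δ_2 - Δ_1) = -30
  1·M_2 + 4·M_3 + 1·M_4 = 6(Δ_3 - Δ_2) = 36
Natural end conditions: M_0 = M_4 = 0.
Solving the tridiagonal system: M_0 = 0, M_1 = 501/61, M_2 = -588/61, M_3 = 696/61, M_4 = 0.
On [4, 5], g'(x) = b_3 + 2c_3·(x - 4) + 3d_3·(x - 4)² with b_3 = Δ_3 - h_3(2M_3 + M_4)/6 = 12/61, c_3 = M_3/2 = 348/61, d_3 = (M_4 - M_3)/(6h_3) = -116/61. So g'(4) = 12/61.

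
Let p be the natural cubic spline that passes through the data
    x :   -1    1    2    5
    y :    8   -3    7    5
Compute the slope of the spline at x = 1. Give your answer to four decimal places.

5.9610

With σ_i denoting the second derivative at x_i, h_i = 2, 1, 3, and Δ_i = (y_(i+1) − y_i)/h_i = -11/2, 10, -2/3:
  2·σ_0 + 6·σ_1 + 1·σ_2 = 6(Δ_1 - Δ_0) = 93
  1·σ_1 + 8·σ_2 + 3·σ_3 = 6(Δ_2 - Δ_1) = -64
Natural end conditions: σ_0 = σ_3 = 0.
Forward elimination and back-substitution give σ_0 = 0, σ_1 = 808/47, σ_2 = -477/47, σ_3 = 0.
On [1, 2], p'(x) = b_1 + 2c_1·(x - 1) + 3d_1·(x - 1)² with b_1 = Δ_1 - h_1(2σ_1 + σ_2)/6 = 1681/282, c_1 = σ_1/2 = 404/47, d_1 = (σ_2 - σ_1)/(6h_1) = -1285/282. So p'(1) = 1681/282.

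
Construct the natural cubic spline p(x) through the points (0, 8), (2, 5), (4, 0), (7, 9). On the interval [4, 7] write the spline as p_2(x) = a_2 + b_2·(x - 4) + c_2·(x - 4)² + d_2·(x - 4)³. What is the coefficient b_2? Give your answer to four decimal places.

Write σ_i for p''(x_i). With h_i = 2, 2, 3 and divided differences Δ_i = -3/2, -5/2, 3, the continuity of p' gives the tridiagonal system
  2·σ_0 + 8·σ_1 + 2·σ_2 = 6(Δ_1 - Δ_0) = -6
  2·σ_1 + 10·σ_2 + 3·σ_3 = 6(Δ_2 - Δ_1) = 33
Natural end conditions: σ_0 = σ_3 = 0.
Forward elimination and back-substitution give σ_0 = 0, σ_1 = -63/38, σ_2 = 69/19, σ_3 = 0.
On [4, 7], with p_2(x) = a_2 + b_2·(x - 4) + c_2·(x - 4)² + d_2·(x - 4)³: c_2 = σ_2/2 = 69/38, d_2 = (σ_3 - σ_2)/(6h_2) = -23/114, b_2 = Δ_2 - h_2(2σ_2 + σ_3)/6 = -12/19.

-0.6316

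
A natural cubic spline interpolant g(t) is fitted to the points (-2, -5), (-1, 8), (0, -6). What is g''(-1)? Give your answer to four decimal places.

-40.5000

Put σ_i = g'' at the i-th knot. Here h = (1, 1) and Δ = (13, -14), so the interior equations h_(i-1)·σ_(i-1) + 2(h_(i-1)+h_i)·σ_i + h_i·σ_(i+1) = 6(Δ_i − Δ_(i-1)) read
  1·σ_0 + 4·σ_1 + 1·σ_2 = 6(Δ_1 - Δ_0) = -162
Natural end conditions: σ_0 = σ_2 = 0.
Solving: σ_0 = 0, σ_1 = -81/2, σ_2 = 0.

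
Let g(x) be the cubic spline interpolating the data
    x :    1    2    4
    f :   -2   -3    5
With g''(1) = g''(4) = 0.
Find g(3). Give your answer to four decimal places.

Put σ_i = g'' at the i-th knot. Here h = (1, 2) and Δ = (-1, 4), so the interior equations h_(i-1)·σ_(i-1) + 2(h_(i-1)+h_i)·σ_i + h_i·σ_(i+1) = 6(Δ_i − Δ_(i-1)) read
  1·σ_0 + 6·σ_1 + 2·σ_2 = 6(Δ_1 - Δ_0) = 30
Natural end conditions: σ_0 = σ_2 = 0.
Forward elimination and back-substitution give σ_0 = 0, σ_1 = 5, σ_2 = 0.
On [2, 4], g(x) = -3 + 2/3·(x - 2) + 5/2·(x - 2)² - 5/12·(x - 2)³.
With (x - 2) = 1: g(3) = -1/4.

-0.2500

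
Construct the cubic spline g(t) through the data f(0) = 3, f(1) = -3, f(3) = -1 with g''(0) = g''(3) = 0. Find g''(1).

7

With M_i denoting the second derivative at x_i, h_i = 1, 2, and Δ_i = (y_(i+1) − y_i)/h_i = -6, 1:
  1·M_0 + 6·M_1 + 2·M_2 = 6(Δ_1 - Δ_0) = 42
Natural end conditions: M_0 = M_2 = 0.
Hence M_0 = 0, M_1 = 7, M_2 = 0.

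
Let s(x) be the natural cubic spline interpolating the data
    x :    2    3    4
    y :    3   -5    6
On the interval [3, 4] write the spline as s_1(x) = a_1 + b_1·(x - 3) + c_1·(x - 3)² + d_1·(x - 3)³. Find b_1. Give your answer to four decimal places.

1.5000

With M_i denoting the second derivative at x_i, h_i = 1, 1, and Δ_i = (y_(i+1) − y_i)/h_i = -8, 11:
  1·M_0 + 4·M_1 + 1·M_2 = 6(Δ_1 - Δ_0) = 114
Natural end conditions: M_0 = M_2 = 0.
Solving: M_0 = 0, M_1 = 57/2, M_2 = 0.
On [3, 4], with s_1(x) = a_1 + b_1·(x - 3) + c_1·(x - 3)² + d_1·(x - 3)³: c_1 = M_1/2 = 57/4, d_1 = (M_2 - M_1)/(6h_1) = -19/4, b_1 = Δ_1 - h_1(2M_1 + M_2)/6 = 3/2.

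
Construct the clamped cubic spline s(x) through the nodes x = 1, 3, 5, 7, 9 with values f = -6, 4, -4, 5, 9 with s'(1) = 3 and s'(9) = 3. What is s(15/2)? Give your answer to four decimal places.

Put m_i = s'' at the i-th knot. Here h = (2, 2, 2, 2) and Δ = (5, -4, 9/2, 2), so the interior equations h_(i-1)·m_(i-1) + 2(h_(i-1)+h_i)·m_i + h_i·m_(i+1) = 6(Δ_i − Δ_(i-1)) read
  2·m_0 + 8·m_1 + 2·m_2 = 6(Δ_1 - Δ_0) = -54
  2·m_1 + 8·m_2 + 2·m_3 = 6(Δ_2 - Δ_1) = 51
  2·m_2 + 8·m_3 + 2·m_4 = 6(Δ_3 - Δ_2) = -15
Clamped end conditions give two more equations: 2h_0·m_0 + h_0·m_1 = 6(Δ_0 - s'(1)) = 12 and h_3·m_3 + 2h_3·m_4 = 6(s'(9) - Δ_3) = 6.
Hence m_0 = 141/16, m_1 = -93/8, m_2 = 171/16, m_3 = -45/8, m_4 = 69/16.
On [7, 9], s(x) = 5 + 69/16·(x - 7) - 45/16·(x - 7)² + 53/64·(x - 7)³.
With (x - 7) = 1/2: s(15/2) = 3357/512.

6.5566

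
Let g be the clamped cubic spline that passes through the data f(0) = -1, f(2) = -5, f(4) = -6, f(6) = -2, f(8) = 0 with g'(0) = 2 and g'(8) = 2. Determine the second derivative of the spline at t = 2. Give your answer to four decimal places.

2.5179

Write m_i for g''(x_i). With h_i = 2, 2, 2, 2 and divided differences Δ_i = -2, -1/2, 2, 1, the continuity of g' gives the tridiagonal system
  2·m_0 + 8·m_1 + 2·m_2 = 6(Δ_1 - Δ_0) = 9
  2·m_1 + 8·m_2 + 2·m_3 = 6(Δ_2 - Δ_1) = 15
  2·m_2 + 8·m_3 + 2·m_4 = 6(Δ_3 - Δ_2) = -6
Clamped end conditions give two more equations: 2h_0·m_0 + h_0·m_1 = 6(Δ_0 - g'(0)) = -24 and h_3·m_3 + 2h_3·m_4 = 6(g'(8) - Δ_3) = 6.
Forward elimination and back-substitution give m_0 = -813/112, m_1 = 141/56, m_2 = 27/16, m_3 = -99/56, m_4 = 267/112.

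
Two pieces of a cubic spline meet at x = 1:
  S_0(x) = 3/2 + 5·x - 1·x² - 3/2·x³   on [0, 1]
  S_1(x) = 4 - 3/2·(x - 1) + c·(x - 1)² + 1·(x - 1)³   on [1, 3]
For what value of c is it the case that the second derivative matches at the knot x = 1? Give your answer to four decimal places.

-5.5000

S_0''(x) = -2 - 9·x, so S_0''(1) = -11. On the right, S_1''(1) = 2c, so c = -11/2.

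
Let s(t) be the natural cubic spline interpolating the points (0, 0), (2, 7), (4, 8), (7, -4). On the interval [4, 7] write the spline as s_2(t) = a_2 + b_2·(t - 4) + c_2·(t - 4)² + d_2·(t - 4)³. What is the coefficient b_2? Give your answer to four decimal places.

-1.6316

Write M_i for s''(x_i). With h_i = 2, 2, 3 and divided differences Δ_i = 7/2, 1/2, -4, the continuity of s' gives the tridiagonal system
  2·M_0 + 8·M_1 + 2·M_2 = 6(Δ_1 - Δ_0) = -18
  2·M_1 + 10·M_2 + 3·M_3 = 6(Δ_2 - Δ_1) = -27
Natural end conditions: M_0 = M_3 = 0.
Solving the tridiagonal system: M_0 = 0, M_1 = -63/38, M_2 = -45/19, M_3 = 0.
On [4, 7], with s_2(t) = a_2 + b_2·(t - 4) + c_2·(t - 4)² + d_2·(t - 4)³: c_2 = M_2/2 = -45/38, d_2 = (M_3 - M_2)/(6h_2) = 5/38, b_2 = Δ_2 - h_2(2M_2 + M_3)/6 = -31/19.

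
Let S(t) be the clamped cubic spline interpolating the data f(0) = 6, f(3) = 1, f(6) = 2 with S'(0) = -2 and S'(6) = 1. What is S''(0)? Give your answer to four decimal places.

-0.1667

With M_i denoting the second derivative at x_i, h_i = 3, 3, and Δ_i = (y_(i+1) − y_i)/h_i = -5/3, 1/3:
  3·M_0 + 12·M_1 + 3·M_2 = 6(Δ_1 - Δ_0) = 12
Clamped end conditions give two more equations: 2h_0·M_0 + h_0·M_1 = 6(Δ_0 - S'(0)) = 2 and h_1·M_1 + 2h_1·M_2 = 6(S'(6) - Δ_1) = 4.
Hence M_0 = -1/6, M_1 = 1, M_2 = 1/6.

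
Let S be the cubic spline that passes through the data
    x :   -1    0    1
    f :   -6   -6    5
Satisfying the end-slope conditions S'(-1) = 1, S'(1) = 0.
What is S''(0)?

With M_i denoting the second derivative at x_i, h_i = 1, 1, and Δ_i = (y_(i+1) − y_i)/h_i = 0, 11:
  1·M_0 + 4·M_1 + 1·M_2 = 6(Δ_1 - Δ_0) = 66
Clamped end conditions give two more equations: 2h_0·M_0 + h_0·M_1 = 6(Δ_0 - S'(-1)) = -6 and h_1·M_1 + 2h_1·M_2 = 6(S'(1) - Δ_1) = -66.
Solving the tridiagonal system: M_0 = -20, M_1 = 34, M_2 = -50.

34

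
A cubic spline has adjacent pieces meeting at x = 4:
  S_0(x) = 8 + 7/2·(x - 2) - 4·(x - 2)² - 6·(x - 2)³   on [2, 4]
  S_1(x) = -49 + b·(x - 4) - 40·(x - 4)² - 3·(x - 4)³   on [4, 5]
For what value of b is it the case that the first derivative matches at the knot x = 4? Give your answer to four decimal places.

S_0'(x) = 7/2 - 8·(x - 2) - 18·(x - 2)², so S_0'(4) = -169/2. On the right, S_1'(4) = b, so b = -169/2.

-84.5000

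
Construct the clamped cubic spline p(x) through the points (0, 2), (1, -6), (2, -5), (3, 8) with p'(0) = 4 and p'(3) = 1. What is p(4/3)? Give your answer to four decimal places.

Write σ_i for p''(x_i). With h_i = 1, 1, 1 and divided differences Δ_i = -8, 1, 13, the continuity of p' gives the tridiagonal system
  1·σ_0 + 4·σ_1 + 1·σ_2 = 6(Δ_1 - Δ_0) = 54
  1·σ_1 + 4·σ_2 + 1·σ_3 = 6(Δ_2 - Δ_1) = 72
Clamped end conditions give two more equations: 2h_0·σ_0 + h_0·σ_1 = 6(Δ_0 - p'(0)) = -72 and h_2·σ_2 + 2h_2·σ_3 = 6(p'(3) - Δ_2) = -72.
Solving the tridiagonal system: σ_0 = -226/5, σ_1 = 92/5, σ_2 = 128/5, σ_3 = -244/5.
On [1, 2], p(x) = -6 - 47/5·(x - 1) + 46/5·(x - 1)² + 6/5·(x - 1)³.
With (x - 1) = 1/3: p(4/3) = -121/15.

-8.0667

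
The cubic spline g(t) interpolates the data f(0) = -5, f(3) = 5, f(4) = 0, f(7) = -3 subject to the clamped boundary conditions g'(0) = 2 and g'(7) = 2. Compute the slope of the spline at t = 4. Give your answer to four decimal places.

With M_i denoting the second derivative at x_i, h_i = 3, 1, 3, and Δ_i = (y_(i+1) − y_i)/h_i = 10/3, -5, -1:
  3·M_0 + 8·M_1 + 1·M_2 = 6(Δ_1 - Δ_0) = -50
  1·M_1 + 8·M_2 + 3·M_3 = 6(Δ_2 - Δ_1) = 24
Clamped end conditions give two more equations: 2h_0·M_0 + h_0·M_1 = 6(Δ_0 - g'(0)) = 8 and h_2·M_2 + 2h_2·M_3 = 6(g'(7) - Δ_2) = 18.
Hence M_0 = 952/165, M_1 = -488/55, M_2 = 202/55, M_3 = 64/55.
On [4, 7], g'(t) = b_2 + 2c_2·(t - 4) + 3d_2·(t - 4)² with b_2 = Δ_2 - h_2(2M_2 + M_3)/6 = -289/55, c_2 = M_2/2 = 101/55, d_2 = (M_3 - M_2)/(6h_2) = -23/165. So g'(4) = -289/55.

-5.2545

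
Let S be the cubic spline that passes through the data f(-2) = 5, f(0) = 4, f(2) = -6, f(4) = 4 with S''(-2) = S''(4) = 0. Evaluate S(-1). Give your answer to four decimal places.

5.9000

With m_i denoting the second derivative at x_i, h_i = 2, 2, 2, and Δ_i = (y_(i+1) − y_i)/h_i = -1/2, -5, 5:
  2·m_0 + 8·m_1 + 2·m_2 = 6(Δ_1 - Δ_0) = -27
  2·m_1 + 8·m_2 + 2·m_3 = 6(Δ_2 - Δ_1) = 60
Natural end conditions: m_0 = m_3 = 0.
Forward elimination and back-substitution give m_0 = 0, m_1 = -28/5, m_2 = 89/10, m_3 = 0.
On [-2, 0], S(x) = 5 + 41/30·(x + 2) + 0·(x + 2)² - 7/15·(x + 2)³.
With (x + 2) = 1: S(-1) = 59/10.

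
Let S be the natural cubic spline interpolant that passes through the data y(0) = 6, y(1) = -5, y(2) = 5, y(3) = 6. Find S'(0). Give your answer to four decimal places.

With M_i denoting the second derivative at x_i, h_i = 1, 1, 1, and Δ_i = (y_(i+1) − y_i)/h_i = -11, 10, 1:
  1·M_0 + 4·M_1 + 1·M_2 = 6(Δ_1 - Δ_0) = 126
  1·M_1 + 4·M_2 + 1·M_3 = 6(Δ_2 - Δ_1) = -54
Natural end conditions: M_0 = M_3 = 0.
Solving the tridiagonal system: M_0 = 0, M_1 = 186/5, M_2 = -114/5, M_3 = 0.
On [0, 1], S'(x) = b_0 + 2c_0·x + 3d_0·x² with b_0 = Δ_0 - h_0(2M_0 + M_1)/6 = -86/5, c_0 = M_0/2 = 0, d_0 = (M_1 - M_0)/(6h_0) = 31/5. So S'(0) = -86/5.

-17.2000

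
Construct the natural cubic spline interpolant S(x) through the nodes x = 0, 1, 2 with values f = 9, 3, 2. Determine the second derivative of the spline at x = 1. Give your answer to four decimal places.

7.5000

Let σ_i = S''(x_i). Step sizes h_i = 1, 1; slopes of the chords Δ_i = (y_(i+1) - y_i)/h_i = -6, -1.
  1·σ_0 + 4·σ_1 + 1·σ_2 = 6(Δ_1 - Δ_0) = 30
Natural end conditions: σ_0 = σ_2 = 0.
Forward elimination and back-substitution give σ_0 = 0, σ_1 = 15/2, σ_2 = 0.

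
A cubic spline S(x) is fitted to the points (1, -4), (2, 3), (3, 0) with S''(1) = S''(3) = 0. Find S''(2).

Put m_i = S'' at the i-th knot. Here h = (1, 1) and Δ = (7, -3), so the interior equations h_(i-1)·m_(i-1) + 2(h_(i-1)+h_i)·m_i + h_i·m_(i+1) = 6(Δ_i − Δ_(i-1)) read
  1·m_0 + 4·m_1 + 1·m_2 = 6(Δ_1 - Δ_0) = -60
Natural end conditions: m_0 = m_2 = 0.
Solving the tridiagonal system: m_0 = 0, m_1 = -15, m_2 = 0.

-15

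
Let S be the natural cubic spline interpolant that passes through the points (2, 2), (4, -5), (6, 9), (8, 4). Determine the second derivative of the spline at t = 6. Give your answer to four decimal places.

With M_i denoting the second derivative at x_i, h_i = 2, 2, 2, and Δ_i = (y_(i+1) − y_i)/h_i = -7/2, 7, -5/2:
  2·M_0 + 8·M_1 + 2·M_2 = 6(Δ_1 - Δ_0) = 63
  2·M_1 + 8·M_2 + 2·M_3 = 6(Δ_2 - Δ_1) = -57
Natural end conditions: M_0 = M_3 = 0.
Solving: M_0 = 0, M_1 = 103/10, M_2 = -97/10, M_3 = 0.

-9.7000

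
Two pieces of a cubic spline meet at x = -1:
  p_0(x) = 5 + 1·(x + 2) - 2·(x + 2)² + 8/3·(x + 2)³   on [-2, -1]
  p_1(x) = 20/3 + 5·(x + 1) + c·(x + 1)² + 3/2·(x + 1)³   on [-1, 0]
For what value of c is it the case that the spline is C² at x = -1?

6

p_0''(x) = -4 + 16·(x + 2), so p_0''(-1) = 12. On the right, p_1''(-1) = 2c, so c = 6.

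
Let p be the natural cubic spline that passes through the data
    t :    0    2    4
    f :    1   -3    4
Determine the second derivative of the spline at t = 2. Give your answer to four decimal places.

4.1250

Write σ_i for p''(x_i). With h_i = 2, 2 and divided differences Δ_i = -2, 7/2, the continuity of p' gives the tridiagonal system
  2·σ_0 + 8·σ_1 + 2·σ_2 = 6(Δ_1 - Δ_0) = 33
Natural end conditions: σ_0 = σ_2 = 0.
Hence σ_0 = 0, σ_1 = 33/8, σ_2 = 0.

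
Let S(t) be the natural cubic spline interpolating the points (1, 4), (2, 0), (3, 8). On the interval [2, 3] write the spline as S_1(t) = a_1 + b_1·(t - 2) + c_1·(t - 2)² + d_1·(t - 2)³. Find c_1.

9

Write M_i for S''(x_i). With h_i = 1, 1 and divided differences Δ_i = -4, 8, the continuity of S' gives the tridiagonal system
  1·M_0 + 4·M_1 + 1·M_2 = 6(Δ_1 - Δ_0) = 72
Natural end conditions: M_0 = M_2 = 0.
Solving the tridiagonal system: M_0 = 0, M_1 = 18, M_2 = 0.
On [2, 3], with S_1(t) = a_1 + b_1·(t - 2) + c_1·(t - 2)² + d_1·(t - 2)³: c_1 = M_1/2 = 9, d_1 = (M_2 - M_1)/(6h_1) = -3, b_1 = Δ_1 - h_1(2M_1 + M_2)/6 = 2.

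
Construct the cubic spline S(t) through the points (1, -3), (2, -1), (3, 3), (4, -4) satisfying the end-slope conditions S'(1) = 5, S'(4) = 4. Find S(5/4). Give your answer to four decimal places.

-2.1875

Write m_i for S''(x_i). With h_i = 1, 1, 1 and divided differences Δ_i = 2, 4, -7, the continuity of S' gives the tridiagonal system
  1·m_0 + 4·m_1 + 1·m_2 = 6(Δ_1 - Δ_0) = 12
  1·m_1 + 4·m_2 + 1·m_3 = 6(Δ_2 - Δ_1) = -66
Clamped end conditions give two more equations: 2h_0·m_0 + h_0·m_1 = 6(Δ_0 - S'(1)) = -18 and h_2·m_2 + 2h_2·m_3 = 6(S'(4) - Δ_2) = 66.
Hence m_0 = -50/3, m_1 = 46/3, m_2 = -98/3, m_3 = 148/3.
On [1, 2], S(t) = -3 + 5·(t - 1) - 25/3·(t - 1)² + 16/3·(t - 1)³.
With (t - 1) = 1/4: S(5/4) = -35/16.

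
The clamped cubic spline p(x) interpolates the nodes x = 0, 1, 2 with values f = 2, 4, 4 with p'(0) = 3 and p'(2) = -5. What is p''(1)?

2

Put M_i = p'' at the i-th knot. Here h = (1, 1) and Δ = (2, 0), so the interior equations h_(i-1)·M_(i-1) + 2(h_(i-1)+h_i)·M_i + h_i·M_(i+1) = 6(Δ_i − Δ_(i-1)) read
  1·M_0 + 4·M_1 + 1·M_2 = 6(Δ_1 - Δ_0) = -12
Clamped end conditions give two more equations: 2h_0·M_0 + h_0·M_1 = 6(Δ_0 - p'(0)) = -6 and h_1·M_1 + 2h_1·M_2 = 6(p'(2) - Δ_1) = -30.
Solving: M_0 = -4, M_1 = 2, M_2 = -16.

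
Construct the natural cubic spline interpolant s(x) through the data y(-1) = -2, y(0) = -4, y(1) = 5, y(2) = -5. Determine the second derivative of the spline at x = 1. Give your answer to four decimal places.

-34.8000

Put σ_i = s'' at the i-th knot. Here h = (1, 1, 1) and Δ = (-2, 9, -10), so the interior equations h_(i-1)·σ_(i-1) + 2(h_(i-1)+h_i)·σ_i + h_i·σ_(i+1) = 6(Δ_i − Δ_(i-1)) read
  1·σ_0 + 4·σ_1 + 1·σ_2 = 6(Δ_1 - Δ_0) = 66
  1·σ_1 + 4·σ_2 + 1·σ_3 = 6(Δ_2 - Δ_1) = -114
Natural end conditions: σ_0 = σ_3 = 0.
Solving the tridiagonal system: σ_0 = 0, σ_1 = 126/5, σ_2 = -174/5, σ_3 = 0.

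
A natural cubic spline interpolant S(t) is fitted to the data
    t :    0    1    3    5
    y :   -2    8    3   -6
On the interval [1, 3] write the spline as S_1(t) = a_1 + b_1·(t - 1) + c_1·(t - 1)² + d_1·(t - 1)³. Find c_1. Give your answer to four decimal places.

-6.5455

With M_i denoting the second derivative at x_i, h_i = 1, 2, 2, and Δ_i = (y_(i+1) − y_i)/h_i = 10, -5/2, -9/2:
  1·M_0 + 6·M_1 + 2·M_2 = 6(Δ_1 - Δ_0) = -75
  2·M_1 + 8·M_2 + 2·M_3 = 6(Δ_2 - Δ_1) = -12
Natural end conditions: M_0 = M_3 = 0.
Forward elimination and back-substitution give M_0 = 0, M_1 = -144/11, M_2 = 39/22, M_3 = 0.
On [1, 3], with S_1(t) = a_1 + b_1·(t - 1) + c_1·(t - 1)² + d_1·(t - 1)³: c_1 = M_1/2 = -72/11, d_1 = (M_2 - M_1)/(6h_1) = 109/88, b_1 = Δ_1 - h_1(2M_1 + M_2)/6 = 62/11.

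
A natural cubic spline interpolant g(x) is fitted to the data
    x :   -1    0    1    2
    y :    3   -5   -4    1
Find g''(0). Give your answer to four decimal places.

12.8000

Put M_i = g'' at the i-th knot. Here h = (1, 1, 1) and Δ = (-8, 1, 5), so the interior equations h_(i-1)·M_(i-1) + 2(h_(i-1)+h_i)·M_i + h_i·M_(i+1) = 6(Δ_i − Δ_(i-1)) read
  1·M_0 + 4·M_1 + 1·M_2 = 6(Δ_1 - Δ_0) = 54
  1·M_1 + 4·M_2 + 1·M_3 = 6(Δ_2 - Δ_1) = 24
Natural end conditions: M_0 = M_3 = 0.
Solving: M_0 = 0, M_1 = 64/5, M_2 = 14/5, M_3 = 0.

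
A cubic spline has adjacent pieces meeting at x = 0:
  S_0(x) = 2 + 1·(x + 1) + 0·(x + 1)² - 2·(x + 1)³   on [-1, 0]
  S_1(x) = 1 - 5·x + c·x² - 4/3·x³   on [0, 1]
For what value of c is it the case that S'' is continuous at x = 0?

-6

S_0''(x) = 0 - 12·(x + 1), so S_0''(0) = -12. On the right, S_1''(0) = 2c, so c = -6.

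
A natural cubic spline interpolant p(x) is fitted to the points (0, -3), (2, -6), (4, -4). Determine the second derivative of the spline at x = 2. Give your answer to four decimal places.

1.8750

Let σ_i = p''(x_i). Step sizes h_i = 2, 2; slopes of the chords Δ_i = (y_(i+1) - y_i)/h_i = -3/2, 1.
  2·σ_0 + 8·σ_1 + 2·σ_2 = 6(Δ_1 - Δ_0) = 15
Natural end conditions: σ_0 = σ_2 = 0.
Forward elimination and back-substitution give σ_0 = 0, σ_1 = 15/8, σ_2 = 0.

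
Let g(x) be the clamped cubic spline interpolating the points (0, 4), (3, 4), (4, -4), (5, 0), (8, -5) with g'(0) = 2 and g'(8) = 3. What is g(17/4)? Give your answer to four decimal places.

Write m_i for g''(x_i). With h_i = 3, 1, 1, 3 and divided differences Δ_i = 0, -8, 4, -5/3, the continuity of g' gives the tridiagonal system
  3·m_0 + 8·m_1 + 1·m_2 = 6(Δ_1 - Δ_0) = -48
  1·m_1 + 4·m_2 + 1·m_3 = 6(Δ_2 - Δ_1) = 72
  1·m_2 + 8·m_3 + 3·m_4 = 6(Δ_3 - Δ_2) = -34
Clamped end conditions give two more equations: 2h_0·m_0 + h_0·m_1 = 6(Δ_0 - g'(0)) = -12 and h_3·m_3 + 2h_3·m_4 = 6(g'(8) - Δ_3) = 28.
Solving: m_0 = 157/52, m_1 = -261/26, m_2 = 93/4, m_3 = -285/26, m_4 = 1583/156.
On [4, 5], g(x) = -4 - 25/13·(x - 4) + 93/8·(x - 4)² - 593/104·(x - 4)³.
With (x - 4) = 1/4: g(17/4) = -25581/6656.

-3.8433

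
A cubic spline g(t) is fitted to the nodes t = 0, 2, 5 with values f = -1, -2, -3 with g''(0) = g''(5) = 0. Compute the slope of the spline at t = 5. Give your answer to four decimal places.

With σ_i denoting the second derivative at x_i, h_i = 2, 3, and Δ_i = (y_(i+1) − y_i)/h_i = -1/2, -1/3:
  2·σ_0 + 10·σ_1 + 3·σ_2 = 6(Δ_1 - Δ_0) = 1
Natural end conditions: σ_0 = σ_2 = 0.
Hence σ_0 = 0, σ_1 = 1/10, σ_2 = 0.
On [2, 5], g'(t) = b_1 + 2c_1·(t - 2) + 3d_1·(t - 2)² with b_1 = Δ_1 - h_1(2σ_1 + σ_2)/6 = -13/30, c_1 = σ_1/2 = 1/20, d_1 = (σ_2 - σ_1)/(6h_1) = -1/180. So g'(5) = -17/60.

-0.2833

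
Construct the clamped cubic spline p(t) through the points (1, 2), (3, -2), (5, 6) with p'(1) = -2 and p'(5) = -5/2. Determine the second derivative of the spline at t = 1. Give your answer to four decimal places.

-4.6250

Put M_i = p'' at the i-th knot. Here h = (2, 2) and Δ = (-2, 4), so the interior equations h_(i-1)·M_(i-1) + 2(h_(i-1)+h_i)·M_i + h_i·M_(i+1) = 6(Δ_i − Δ_(i-1)) read
  2·M_0 + 8·M_1 + 2·M_2 = 6(Δ_1 - Δ_0) = 36
Clamped end conditions give two more equations: 2h_0·M_0 + h_0·M_1 = 6(Δ_0 - p'(1)) = 0 and h_1·M_1 + 2h_1·M_2 = 6(p'(5) - Δ_1) = -39.
Hence M_0 = -37/8, M_1 = 37/4, M_2 = -115/8.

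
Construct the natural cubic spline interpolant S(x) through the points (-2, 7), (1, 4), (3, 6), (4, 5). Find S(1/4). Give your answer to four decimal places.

Let m_i = S''(x_i). Step sizes h_i = 3, 2, 1; slopes of the chords Δ_i = (y_(i+1) - y_i)/h_i = -1, 1, -1.
  3·m_0 + 10·m_1 + 2·m_2 = 6(Δ_1 - Δ_0) = 12
  2·m_1 + 6·m_2 + 1·m_3 = 6(Δ_2 - Δ_1) = -12
Natural end conditions: m_0 = m_3 = 0.
Solving the tridiagonal system: m_0 = 0, m_1 = 12/7, m_2 = -18/7, m_3 = 0.
On [-2, 1], S(x) = 7 - 13/7·(x + 2) + 0·(x + 2)² + 2/21·(x + 2)³.
With (x + 2) = 9/4: S(1/4) = 125/32.

3.9063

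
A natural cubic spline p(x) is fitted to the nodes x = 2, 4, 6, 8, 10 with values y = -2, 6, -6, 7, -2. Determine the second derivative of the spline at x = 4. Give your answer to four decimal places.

With m_i denoting the second derivative at x_i, h_i = 2, 2, 2, 2, and Δ_i = (y_(i+1) − y_i)/h_i = 4, -6, 13/2, -9/2:
  2·m_0 + 8·m_1 + 2·m_2 = 6(Δ_1 - Δ_0) = -60
  2·m_1 + 8·m_2 + 2·m_3 = 6(Δ_2 - Δ_1) = 75
  2·m_2 + 8·m_3 + 2·m_4 = 6(Δ_3 - Δ_2) = -66
Natural end conditions: m_0 = m_4 = 0.
Forward elimination and back-substitution give m_0 = 0, m_1 = -633/56, m_2 = 213/14, m_3 = -675/56, m_4 = 0.

-11.3036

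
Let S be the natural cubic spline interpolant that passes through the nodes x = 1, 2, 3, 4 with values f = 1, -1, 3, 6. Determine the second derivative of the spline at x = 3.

Let M_i = S''(x_i). Step sizes h_i = 1, 1, 1; slopes of the chords Δ_i = (y_(i+1) - y_i)/h_i = -2, 4, 3.
  1·M_0 + 4·M_1 + 1·M_2 = 6(Δ_1 - Δ_0) = 36
  1·M_1 + 4·M_2 + 1·M_3 = 6(Δ_2 - Δ_1) = -6
Natural end conditions: M_0 = M_3 = 0.
Hence M_0 = 0, M_1 = 10, M_2 = -4, M_3 = 0.

-4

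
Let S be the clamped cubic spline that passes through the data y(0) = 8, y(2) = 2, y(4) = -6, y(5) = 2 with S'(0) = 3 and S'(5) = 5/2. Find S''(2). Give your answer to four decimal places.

-3.2174

With m_i denoting the second derivative at x_i, h_i = 2, 2, 1, and Δ_i = (y_(i+1) − y_i)/h_i = -3, -4, 8:
  2·m_0 + 8·m_1 + 2·m_2 = 6(Δ_1 - Δ_0) = -6
  2·m_1 + 6·m_2 + 1·m_3 = 6(Δ_2 - Δ_1) = 72
Clamped end conditions give two more equations: 2h_0·m_0 + h_0·m_1 = 6(Δ_0 - S'(0)) = -36 and h_2·m_2 + 2h_2·m_3 = 6(S'(5) - Δ_2) = -33.
Forward elimination and back-substitution give m_0 = -170/23, m_1 = -74/23, m_2 = 397/23, m_3 = -578/23.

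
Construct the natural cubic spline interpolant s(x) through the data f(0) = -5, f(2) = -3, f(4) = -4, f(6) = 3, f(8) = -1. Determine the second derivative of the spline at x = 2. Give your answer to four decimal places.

-2.3571

With σ_i denoting the second derivative at x_i, h_i = 2, 2, 2, 2, and Δ_i = (y_(i+1) − y_i)/h_i = 1, -1/2, 7/2, -2:
  2·σ_0 + 8·σ_1 + 2·σ_2 = 6(Δ_1 - Δ_0) = -9
  2·σ_1 + 8·σ_2 + 2·σ_3 = 6(Δ_2 - Δ_1) = 24
  2·σ_2 + 8·σ_3 + 2·σ_4 = 6(Δ_3 - Δ_2) = -33
Natural end conditions: σ_0 = σ_4 = 0.
Solving the tridiagonal system: σ_0 = 0, σ_1 = -33/14, σ_2 = 69/14, σ_3 = -75/14, σ_4 = 0.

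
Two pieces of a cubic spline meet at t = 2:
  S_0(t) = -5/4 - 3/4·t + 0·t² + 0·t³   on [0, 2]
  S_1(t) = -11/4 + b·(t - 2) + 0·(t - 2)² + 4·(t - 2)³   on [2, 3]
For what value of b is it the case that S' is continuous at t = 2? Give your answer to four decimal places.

-0.7500

S_0'(t) = -3/4 + 0·t + 0·t², so S_0'(2) = -3/4. On the right, S_1'(2) = b, so b = -3/4.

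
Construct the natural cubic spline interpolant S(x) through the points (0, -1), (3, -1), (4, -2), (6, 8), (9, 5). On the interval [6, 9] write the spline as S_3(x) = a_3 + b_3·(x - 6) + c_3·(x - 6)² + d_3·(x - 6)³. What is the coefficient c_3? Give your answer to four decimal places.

With M_i denoting the second derivative at x_i, h_i = 3, 1, 2, 3, and Δ_i = (y_(i+1) − y_i)/h_i = 0, -1, 5, -1:
  3·M_0 + 8·M_1 + 1·M_2 = 6(Δ_1 - Δ_0) = -6
  1·M_1 + 6·M_2 + 2·M_3 = 6(Δ_2 - Δ_1) = 36
  2·M_2 + 10·M_3 + 3·M_4 = 6(Δ_3 - Δ_2) = -36
Natural end conditions: M_0 = M_4 = 0.
Hence M_0 = 0, M_1 = -128/73, M_2 = 586/73, M_3 = -380/73, M_4 = 0.
On [6, 9], with S_3(x) = a_3 + b_3·(x - 6) + c_3·(x - 6)² + d_3·(x - 6)³: c_3 = M_3/2 = -190/73, d_3 = (M_4 - M_3)/(6h_3) = 190/657, b_3 = Δ_3 - h_3(2M_3 + M_4)/6 = 307/73.

-2.6027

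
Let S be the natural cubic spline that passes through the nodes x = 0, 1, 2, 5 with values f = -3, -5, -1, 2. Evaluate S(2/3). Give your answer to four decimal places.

-4.9427

Write m_i for S''(x_i). With h_i = 1, 1, 3 and divided differences Δ_i = -2, 4, 1, the continuity of S' gives the tridiagonal system
  1·m_0 + 4·m_1 + 1·m_2 = 6(Δ_1 - Δ_0) = 36
  1·m_1 + 8·m_2 + 3·m_3 = 6(Δ_2 - Δ_1) = -18
Natural end conditions: m_0 = m_3 = 0.
Solving: m_0 = 0, m_1 = 306/31, m_2 = -108/31, m_3 = 0.
On [0, 1], S(x) = -3 - 113/31·x + 0·x² + 51/31·x³.
With x = 2/3: S(2/3) = -1379/279.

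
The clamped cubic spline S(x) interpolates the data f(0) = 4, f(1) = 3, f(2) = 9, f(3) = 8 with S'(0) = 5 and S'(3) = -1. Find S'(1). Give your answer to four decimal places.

Put M_i = S'' at the i-th knot. Here h = (1, 1, 1) and Δ = (-1, 6, -1), so the interior equations h_(i-1)·M_(i-1) + 2(h_(i-1)+h_i)·M_i + h_i·M_(i+1) = 6(Δ_i − Δ_(i-1)) read
  1·M_0 + 4·M_1 + 1·M_2 = 6(Δ_1 - Δ_0) = 42
  1·M_1 + 4·M_2 + 1·M_3 = 6(Δ_2 - Δ_1) = -42
Clamped end conditions give two more equations: 2h_0·M_0 + h_0·M_1 = 6(Δ_0 - S'(0)) = -36 and h_2·M_2 + 2h_2·M_3 = 6(S'(3) - Δ_2) = 0.
Solving the tridiagonal system: M_0 = -146/5, M_1 = 112/5, M_2 = -92/5, M_3 = 46/5.
On [1, 2], S'(x) = b_1 + 2c_1·(x - 1) + 3d_1·(x - 1)² with b_1 = Δ_1 - h_1(2M_1 + M_2)/6 = 8/5, c_1 = M_1/2 = 56/5, d_1 = (M_2 - M_1)/(6h_1) = -34/5. So S'(1) = 8/5.

1.6000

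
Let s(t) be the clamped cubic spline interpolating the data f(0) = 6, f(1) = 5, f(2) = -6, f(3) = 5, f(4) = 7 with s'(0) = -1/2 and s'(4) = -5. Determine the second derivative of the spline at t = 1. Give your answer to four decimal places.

Put m_i = s'' at the i-th knot. Here h = (1, 1, 1, 1) and Δ = (-1, -11, 11, 2), so the interior equations h_(i-1)·m_(i-1) + 2(h_(i-1)+h_i)·m_i + h_i·m_(i+1) = 6(Δ_i − Δ_(i-1)) read
  1·m_0 + 4·m_1 + 1·m_2 = 6(Δ_1 - Δ_0) = -60
  1·m_1 + 4·m_2 + 1·m_3 = 6(Δ_2 - Δ_1) = 132
  1·m_2 + 4·m_3 + 1·m_4 = 6(Δ_3 - Δ_2) = -54
Clamped end conditions give two more equations: 2h_0·m_0 + h_0·m_1 = 6(Δ_0 - s'(0)) = -3 and h_3·m_3 + 2h_3·m_4 = 6(s'(4) - Δ_3) = -42.
Hence m_0 = 753/56, m_1 = -837/28, m_2 = 369/8, m_3 = -633/28, m_4 = -543/56.

-29.8929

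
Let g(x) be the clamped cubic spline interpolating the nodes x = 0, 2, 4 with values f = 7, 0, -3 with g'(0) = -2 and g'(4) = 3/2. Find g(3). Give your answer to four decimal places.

-2.7813

Write M_i for g''(x_i). With h_i = 2, 2 and divided differences Δ_i = -7/2, -3/2, the continuity of g' gives the tridiagonal system
  2·M_0 + 8·M_1 + 2·M_2 = 6(Δ_1 - Δ_0) = 12
Clamped end conditions give two more equations: 2h_0·M_0 + h_0·M_1 = 6(Δ_0 - g'(0)) = -9 and h_1·M_1 + 2h_1·M_2 = 6(g'(4) - Δ_1) = 18.
Solving: M_0 = -23/8, M_1 = 5/4, M_2 = 31/8.
On [2, 4], g(x) = 0 - 29/8·(x - 2) + 5/8·(x - 2)² + 7/32·(x - 2)³.
With (x - 2) = 1: g(3) = -89/32.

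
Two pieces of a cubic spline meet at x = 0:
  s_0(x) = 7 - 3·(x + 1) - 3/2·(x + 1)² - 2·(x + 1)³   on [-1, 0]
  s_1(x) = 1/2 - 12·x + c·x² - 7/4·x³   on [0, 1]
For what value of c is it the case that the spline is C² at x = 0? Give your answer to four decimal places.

-7.5000

s_0''(x) = -3 - 12·(x + 1), so s_0''(0) = -15. On the right, s_1''(0) = 2c, so c = -15/2.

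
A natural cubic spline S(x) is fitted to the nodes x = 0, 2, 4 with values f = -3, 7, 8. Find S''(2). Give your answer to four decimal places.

With M_i denoting the second derivative at x_i, h_i = 2, 2, and Δ_i = (y_(i+1) − y_i)/h_i = 5, 1/2:
  2·M_0 + 8·M_1 + 2·M_2 = 6(Δ_1 - Δ_0) = -27
Natural end conditions: M_0 = M_2 = 0.
Solving: M_0 = 0, M_1 = -27/8, M_2 = 0.

-3.3750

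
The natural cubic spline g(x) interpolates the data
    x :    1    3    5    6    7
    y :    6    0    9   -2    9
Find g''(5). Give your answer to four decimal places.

Let m_i = g''(x_i). Step sizes h_i = 2, 2, 1, 1; slopes of the chords Δ_i = (y_(i+1) - y_i)/h_i = -3, 9/2, -11, 11.
  2·m_0 + 8·m_1 + 2·m_2 = 6(Δ_1 - Δ_0) = 45
  2·m_1 + 6·m_2 + 1·m_3 = 6(Δ_2 - Δ_1) = -93
  1·m_2 + 4·m_3 + 1·m_4 = 6(Δ_3 - Δ_2) = 132
Natural end conditions: m_0 = m_4 = 0.
Forward elimination and back-substitution give m_0 = 0, m_1 = 681/56, m_2 = -183/7, m_3 = 1107/28, m_4 = 0.

-26.1429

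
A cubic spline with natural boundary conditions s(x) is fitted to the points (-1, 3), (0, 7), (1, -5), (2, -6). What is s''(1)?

24

Put M_i = s'' at the i-th knot. Here h = (1, 1, 1) and Δ = (4, -12, -1), so the interior equations h_(i-1)·M_(i-1) + 2(h_(i-1)+h_i)·M_i + h_i·M_(i+1) = 6(Δ_i − Δ_(i-1)) read
  1·M_0 + 4·M_1 + 1·M_2 = 6(Δ_1 - Δ_0) = -96
  1·M_1 + 4·M_2 + 1·M_3 = 6(Δ_2 - Δ_1) = 66
Natural end conditions: M_0 = M_3 = 0.
Hence M_0 = 0, M_1 = -30, M_2 = 24, M_3 = 0.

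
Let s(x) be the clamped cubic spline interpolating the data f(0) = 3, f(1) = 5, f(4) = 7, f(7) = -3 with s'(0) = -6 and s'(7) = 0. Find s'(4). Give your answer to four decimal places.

Write M_i for s''(x_i). With h_i = 1, 3, 3 and divided differences Δ_i = 2, 2/3, -10/3, the continuity of s' gives the tridiagonal system
  1·M_0 + 8·M_1 + 3·M_2 = 6(Δ_1 - Δ_0) = -8
  3·M_1 + 12·M_2 + 3·M_3 = 6(Δ_2 - Δ_1) = -24
Clamped end conditions give two more equations: 2h_0·M_0 + h_0·M_1 = 6(Δ_0 - s'(0)) = 48 and h_2·M_2 + 2h_2·M_3 = 6(s'(7) - Δ_2) = 20.
Solving: M_0 = 796/31, M_1 = -104/31, M_2 = -212/93, M_3 = 416/93.
On [4, 7], s'(x) = b_2 + 2c_2·(x - 4) + 3d_2·(x - 4)² with b_2 = Δ_2 - h_2(2M_2 + M_3)/6 = -102/31, c_2 = M_2/2 = -106/93, d_2 = (M_3 - M_2)/(6h_2) = 314/837. So s'(4) = -102/31.

-3.2903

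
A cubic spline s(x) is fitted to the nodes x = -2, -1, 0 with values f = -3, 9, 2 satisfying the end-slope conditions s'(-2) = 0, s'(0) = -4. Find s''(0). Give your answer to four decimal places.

Write M_i for s''(x_i). With h_i = 1, 1 and divided differences Δ_i = 12, -7, the continuity of s' gives the tridiagonal system
  1·M_0 + 4·M_1 + 1·M_2 = 6(Δ_1 - Δ_0) = -114
Clamped end conditions give two more equations: 2h_0·M_0 + h_0·M_1 = 6(Δ_0 - s'(-2)) = 72 and h_1·M_1 + 2h_1·M_2 = 6(s'(0) - Δ_1) = 18.
Forward elimination and back-substitution give M_0 = 125/2, M_1 = -53, M_2 = 71/2.

35.5000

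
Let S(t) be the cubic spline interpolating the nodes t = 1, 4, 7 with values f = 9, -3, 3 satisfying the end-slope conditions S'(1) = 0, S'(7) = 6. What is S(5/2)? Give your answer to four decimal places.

Let M_i = S''(x_i). Step sizes h_i = 3, 3; slopes of the chords Δ_i = (y_(i+1) - y_i)/h_i = -4, 2.
  3·M_0 + 12·M_1 + 3·M_2 = 6(Δ_1 - Δ_0) = 36
Clamped end conditions give two more equations: 2h_0·M_0 + h_0·M_1 = 6(Δ_0 - S'(1)) = -24 and h_1·M_1 + 2h_1·M_2 = 6(S'(7) - Δ_1) = 24.
Forward elimination and back-substitution give M_0 = -6, M_1 = 4, M_2 = 2.
On [1, 4], S(t) = 9 + 0·(t - 1) - 3·(t - 1)² + 5/9·(t - 1)³.
With (t - 1) = 3/2: S(5/2) = 33/8.

4.1250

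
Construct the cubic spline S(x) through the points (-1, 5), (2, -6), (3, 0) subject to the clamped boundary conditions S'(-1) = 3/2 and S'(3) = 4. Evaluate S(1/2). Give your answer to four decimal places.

-1.3203

Put m_i = S'' at the i-th knot. Here h = (3, 1) and Δ = (-11/3, 6), so the interior equations h_(i-1)·m_(i-1) + 2(h_(i-1)+h_i)·m_i + h_i·m_(i+1) = 6(Δ_i − Δ_(i-1)) read
  3·m_0 + 8·m_1 + 1·m_2 = 6(Δ_1 - Δ_0) = 58
Clamped end conditions give two more equations: 2h_0·m_0 + h_0·m_1 = 6(Δ_0 - S'(-1)) = -31 and h_1·m_1 + 2h_1·m_2 = 6(S'(3) - Δ_1) = -12.
Solving the tridiagonal system: m_0 = -283/24, m_1 = 53/4, m_2 = -101/8.
On [-1, 2], S(x) = 5 + 3/2·(x + 1) - 283/48·(x + 1)² + 601/432·(x + 1)³.
With (x + 1) = 3/2: S(1/2) = -169/128.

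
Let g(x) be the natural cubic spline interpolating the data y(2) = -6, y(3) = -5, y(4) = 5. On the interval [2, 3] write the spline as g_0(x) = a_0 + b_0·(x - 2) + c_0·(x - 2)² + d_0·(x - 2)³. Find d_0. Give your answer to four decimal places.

2.2500

Write M_i for g''(x_i). With h_i = 1, 1 and divided differences Δ_i = 1, 10, the continuity of g' gives the tridiagonal system
  1·M_0 + 4·M_1 + 1·M_2 = 6(Δ_1 - Δ_0) = 54
Natural end conditions: M_0 = M_2 = 0.
Hence M_0 = 0, M_1 = 27/2, M_2 = 0.
On [2, 3], with g_0(x) = a_0 + b_0·(x - 2) + c_0·(x - 2)² + d_0·(x - 2)³: c_0 = M_0/2 = 0, d_0 = (M_1 - M_0)/(6h_0) = 9/4, b_0 = Δ_0 - h_0(2M_0 + M_1)/6 = -5/4.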